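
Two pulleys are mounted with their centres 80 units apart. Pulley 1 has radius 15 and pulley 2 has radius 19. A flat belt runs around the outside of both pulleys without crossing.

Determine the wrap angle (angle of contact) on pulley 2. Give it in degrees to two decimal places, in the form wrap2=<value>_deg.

open belt: β = asin((r2−r1)/C) = asin(4/80) = 2.8660°
wrap1 = π − 2β = 174.2680°
wrap2 = π + 2β = 185.7320°

wrap2=185.73_deg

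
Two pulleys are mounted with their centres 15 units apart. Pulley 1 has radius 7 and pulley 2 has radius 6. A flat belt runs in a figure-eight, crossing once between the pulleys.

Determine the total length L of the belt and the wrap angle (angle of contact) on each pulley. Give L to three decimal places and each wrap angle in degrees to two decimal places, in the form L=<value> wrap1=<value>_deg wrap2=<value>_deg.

crossed belt: β = asin((r1+r2)/C) = asin(13/15) = 60.0736°
wrap1 = wrap2 = π + 2β = 300.1471°
tangent length = C·cosβ = 7.4833
L = (r1+r2)·wrap + 2·C·cosβ = 13·5.2386 + 2·7.4833 = 83.0679

L=83.068 wrap1=300.15_deg wrap2=300.15_deg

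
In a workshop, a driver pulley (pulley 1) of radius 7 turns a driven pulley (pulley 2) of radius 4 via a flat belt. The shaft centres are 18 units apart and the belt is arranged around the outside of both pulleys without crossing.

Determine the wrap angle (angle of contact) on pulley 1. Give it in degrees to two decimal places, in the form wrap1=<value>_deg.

open belt: β = asin((r2−r1)/C) = asin(-3/18) = -9.5941°
wrap1 = π − 2β = 199.1881°
wrap2 = π + 2β = 160.8119°

wrap1=199.19_deg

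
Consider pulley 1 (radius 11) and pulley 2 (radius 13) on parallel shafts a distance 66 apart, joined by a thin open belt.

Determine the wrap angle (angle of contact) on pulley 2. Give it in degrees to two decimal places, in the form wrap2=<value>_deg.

wrap2=183.47_deg

open belt: β = asin((r2−r1)/C) = asin(2/66) = 1.7365°
wrap1 = π − 2β = 176.5270°
wrap2 = π + 2β = 183.4730°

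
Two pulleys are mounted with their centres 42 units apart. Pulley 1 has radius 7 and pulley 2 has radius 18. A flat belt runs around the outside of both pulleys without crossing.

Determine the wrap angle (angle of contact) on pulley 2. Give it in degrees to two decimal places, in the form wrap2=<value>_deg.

open belt: β = asin((r2−r1)/C) = asin(11/42) = 15.1831°
wrap1 = π − 2β = 149.6338°
wrap2 = π + 2β = 210.3662°

wrap2=210.37_deg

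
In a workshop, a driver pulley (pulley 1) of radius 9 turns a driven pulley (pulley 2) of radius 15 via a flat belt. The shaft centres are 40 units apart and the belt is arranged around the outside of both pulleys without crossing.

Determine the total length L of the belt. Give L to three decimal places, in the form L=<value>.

open belt: β = asin((r2−r1)/C) = asin(6/40) = 8.6269°
wrap1 = π − 2β = 162.7461°
wrap2 = π + 2β = 197.2539°
tangent length = C·cosβ = 39.5474
L = r1·wrap1 + r2·wrap2 + 2·C·cosβ = 9·2.8405 + 15·3.4427 + 2·39.5474 = 156.2999

L=156.300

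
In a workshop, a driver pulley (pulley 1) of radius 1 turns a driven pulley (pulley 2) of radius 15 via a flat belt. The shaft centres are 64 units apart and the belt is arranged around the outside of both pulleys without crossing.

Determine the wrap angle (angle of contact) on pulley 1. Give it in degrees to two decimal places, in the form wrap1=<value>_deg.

wrap1=154.73_deg

open belt: β = asin((r2−r1)/C) = asin(14/64) = 12.6356°
wrap1 = π − 2β = 154.7287°
wrap2 = π + 2β = 205.2713°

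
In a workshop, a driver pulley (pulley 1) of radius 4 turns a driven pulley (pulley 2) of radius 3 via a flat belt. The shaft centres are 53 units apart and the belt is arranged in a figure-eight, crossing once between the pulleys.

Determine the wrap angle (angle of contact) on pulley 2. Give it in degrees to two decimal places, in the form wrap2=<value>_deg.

wrap2=195.18_deg

crossed belt: β = asin((r1+r2)/C) = asin(7/53) = 7.5895°
wrap1 = wrap2 = π + 2β = 195.1791°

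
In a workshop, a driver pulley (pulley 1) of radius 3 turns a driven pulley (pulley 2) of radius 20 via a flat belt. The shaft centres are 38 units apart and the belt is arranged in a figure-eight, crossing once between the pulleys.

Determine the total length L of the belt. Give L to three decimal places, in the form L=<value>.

L=162.659

crossed belt: β = asin((r1+r2)/C) = asin(23/38) = 37.2478°
wrap1 = wrap2 = π + 2β = 254.4956°
tangent length = C·cosβ = 30.2490
L = (r1+r2)·wrap + 2·C·cosβ = 23·4.4418 + 2·30.2490 = 162.6590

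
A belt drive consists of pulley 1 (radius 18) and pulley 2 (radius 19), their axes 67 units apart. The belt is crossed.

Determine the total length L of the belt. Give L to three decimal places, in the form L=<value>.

crossed belt: β = asin((r1+r2)/C) = asin(37/67) = 33.5207°
wrap1 = wrap2 = π + 2β = 247.0415°
tangent length = C·cosβ = 55.8570
L = (r1+r2)·wrap + 2·C·cosβ = 37·4.3117 + 2·55.8570 = 271.2463

L=271.246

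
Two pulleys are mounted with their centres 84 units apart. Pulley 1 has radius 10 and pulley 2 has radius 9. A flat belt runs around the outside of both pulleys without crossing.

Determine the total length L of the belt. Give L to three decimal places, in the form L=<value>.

L=227.702

open belt: β = asin((r2−r1)/C) = asin(-1/84) = -0.6821°
wrap1 = π − 2β = 181.3642°
wrap2 = π + 2β = 178.6358°
tangent length = C·cosβ = 83.9940
L = r1·wrap1 + r2·wrap2 + 2·C·cosβ = 10·3.1654 + 9·3.1178 + 2·83.9940 = 227.7022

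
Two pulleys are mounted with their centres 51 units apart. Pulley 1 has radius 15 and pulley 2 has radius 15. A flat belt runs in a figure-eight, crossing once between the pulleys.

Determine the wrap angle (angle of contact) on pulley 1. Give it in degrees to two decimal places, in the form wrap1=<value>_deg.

crossed belt: β = asin((r1+r2)/C) = asin(30/51) = 36.0319°
wrap1 = wrap2 = π + 2β = 252.0638°

wrap1=252.06_deg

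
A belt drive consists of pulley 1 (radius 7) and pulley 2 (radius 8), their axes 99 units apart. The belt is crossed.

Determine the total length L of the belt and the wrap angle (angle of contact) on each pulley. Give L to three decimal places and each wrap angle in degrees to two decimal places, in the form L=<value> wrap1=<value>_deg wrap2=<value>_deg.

crossed belt: β = asin((r1+r2)/C) = asin(15/99) = 8.7147°
wrap1 = wrap2 = π + 2β = 197.4295°
tangent length = C·cosβ = 97.8570
L = (r1+r2)·wrap + 2·C·cosβ = 15·3.4458 + 2·97.8570 = 247.4010

L=247.401 wrap1=197.43_deg wrap2=197.43_deg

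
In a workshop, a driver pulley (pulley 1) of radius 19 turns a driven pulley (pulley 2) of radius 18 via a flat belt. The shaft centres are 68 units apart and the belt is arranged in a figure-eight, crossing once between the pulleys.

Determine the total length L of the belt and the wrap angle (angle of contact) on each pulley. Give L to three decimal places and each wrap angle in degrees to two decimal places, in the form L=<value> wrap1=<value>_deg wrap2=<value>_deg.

L=272.919 wrap1=245.93_deg wrap2=245.93_deg

crossed belt: β = asin((r1+r2)/C) = asin(37/68) = 32.9644°
wrap1 = wrap2 = π + 2β = 245.9288°
tangent length = C·cosβ = 57.0526
L = (r1+r2)·wrap + 2·C·cosβ = 37·4.2923 + 2·57.0526 = 272.9191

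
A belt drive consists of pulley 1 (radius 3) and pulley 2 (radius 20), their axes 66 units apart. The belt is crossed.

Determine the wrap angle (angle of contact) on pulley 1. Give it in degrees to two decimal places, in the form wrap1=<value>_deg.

crossed belt: β = asin((r1+r2)/C) = asin(23/66) = 20.3947°
wrap1 = wrap2 = π + 2β = 220.7893°

wrap1=220.79_deg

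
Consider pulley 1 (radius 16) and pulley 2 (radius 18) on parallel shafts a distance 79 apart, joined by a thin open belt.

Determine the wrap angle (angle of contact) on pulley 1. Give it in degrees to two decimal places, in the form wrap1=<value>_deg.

open belt: β = asin((r2−r1)/C) = asin(2/79) = 1.4507°
wrap1 = π − 2β = 177.0986°
wrap2 = π + 2β = 182.9014°

wrap1=177.10_deg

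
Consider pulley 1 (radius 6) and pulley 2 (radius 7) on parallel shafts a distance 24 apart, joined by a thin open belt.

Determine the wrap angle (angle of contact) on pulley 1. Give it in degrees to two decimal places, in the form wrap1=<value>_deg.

wrap1=175.22_deg

open belt: β = asin((r2−r1)/C) = asin(1/24) = 2.3880°
wrap1 = π − 2β = 175.2240°
wrap2 = π + 2β = 184.7760°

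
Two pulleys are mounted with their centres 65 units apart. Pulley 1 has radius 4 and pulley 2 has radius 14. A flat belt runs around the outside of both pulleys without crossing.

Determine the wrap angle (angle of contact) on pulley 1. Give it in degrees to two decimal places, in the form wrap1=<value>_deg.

wrap1=162.30_deg

open belt: β = asin((r2−r1)/C) = asin(10/65) = 8.8499°
wrap1 = π − 2β = 162.3002°
wrap2 = π + 2β = 197.6998°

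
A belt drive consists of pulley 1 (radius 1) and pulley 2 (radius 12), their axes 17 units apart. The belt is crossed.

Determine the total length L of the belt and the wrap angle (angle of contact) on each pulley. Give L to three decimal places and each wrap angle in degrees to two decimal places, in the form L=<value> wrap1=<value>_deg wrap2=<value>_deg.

L=85.385 wrap1=279.76_deg wrap2=279.76_deg

crossed belt: β = asin((r1+r2)/C) = asin(13/17) = 49.8808°
wrap1 = wrap2 = π + 2β = 279.7617°
tangent length = C·cosβ = 10.9545
L = (r1+r2)·wrap + 2·C·cosβ = 13·4.8828 + 2·10.9545 = 85.3848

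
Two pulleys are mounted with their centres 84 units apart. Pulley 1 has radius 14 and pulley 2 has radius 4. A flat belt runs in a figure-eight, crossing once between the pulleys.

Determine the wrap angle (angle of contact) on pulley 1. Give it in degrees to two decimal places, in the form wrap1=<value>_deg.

wrap1=204.75_deg

crossed belt: β = asin((r1+r2)/C) = asin(18/84) = 12.3736°
wrap1 = wrap2 = π + 2β = 204.7473°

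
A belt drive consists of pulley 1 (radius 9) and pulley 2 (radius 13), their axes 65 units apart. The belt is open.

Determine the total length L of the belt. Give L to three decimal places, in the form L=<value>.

open belt: β = asin((r2−r1)/C) = asin(4/65) = 3.5281°
wrap1 = π − 2β = 172.9438°
wrap2 = π + 2β = 187.0562°
tangent length = C·cosβ = 64.8768
L = r1·wrap1 + r2·wrap2 + 2·C·cosβ = 9·3.0184 + 13·3.2647 + 2·64.8768 = 199.3613

L=199.361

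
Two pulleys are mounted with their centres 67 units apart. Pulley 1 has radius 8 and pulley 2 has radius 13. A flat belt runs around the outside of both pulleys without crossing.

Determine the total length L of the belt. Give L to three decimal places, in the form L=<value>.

open belt: β = asin((r2−r1)/C) = asin(5/67) = 4.2798°
wrap1 = π − 2β = 171.4404°
wrap2 = π + 2β = 188.5596°
tangent length = C·cosβ = 66.8132
L = r1·wrap1 + r2·wrap2 + 2·C·cosβ = 8·2.9922 + 13·3.2910 + 2·66.8132 = 200.3468

L=200.347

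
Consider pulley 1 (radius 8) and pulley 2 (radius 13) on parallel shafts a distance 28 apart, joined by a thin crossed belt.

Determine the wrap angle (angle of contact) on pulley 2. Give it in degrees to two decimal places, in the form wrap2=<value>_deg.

wrap2=277.18_deg

crossed belt: β = asin((r1+r2)/C) = asin(21/28) = 48.5904°
wrap1 = wrap2 = π + 2β = 277.1808°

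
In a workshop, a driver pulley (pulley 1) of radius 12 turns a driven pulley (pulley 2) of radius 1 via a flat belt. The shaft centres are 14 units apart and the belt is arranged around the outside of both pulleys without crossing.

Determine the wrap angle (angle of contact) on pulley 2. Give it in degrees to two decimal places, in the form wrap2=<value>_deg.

open belt: β = asin((r2−r1)/C) = asin(-11/14) = -51.7868°
wrap1 = π − 2β = 283.5736°
wrap2 = π + 2β = 76.4264°

wrap2=76.43_deg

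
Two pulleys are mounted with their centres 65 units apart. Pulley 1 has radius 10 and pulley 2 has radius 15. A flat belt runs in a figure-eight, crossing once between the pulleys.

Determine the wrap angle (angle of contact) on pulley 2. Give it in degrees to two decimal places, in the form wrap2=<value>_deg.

crossed belt: β = asin((r1+r2)/C) = asin(25/65) = 22.6199°
wrap1 = wrap2 = π + 2β = 225.2397°

wrap2=225.24_deg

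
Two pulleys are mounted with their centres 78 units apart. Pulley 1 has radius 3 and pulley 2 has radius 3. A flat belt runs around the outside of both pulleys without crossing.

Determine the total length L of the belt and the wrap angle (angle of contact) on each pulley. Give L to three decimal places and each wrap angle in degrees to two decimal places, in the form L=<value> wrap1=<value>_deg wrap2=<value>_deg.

L=174.850 wrap1=180.00_deg wrap2=180.00_deg

open belt: β = asin((r2−r1)/C) = asin(0/78) = 0.0000°
wrap1 = π − 2β = 180.0000°
wrap2 = π + 2β = 180.0000°
tangent length = C·cosβ = 78.0000
L = r1·wrap1 + r2·wrap2 + 2·C·cosβ = 3·3.1416 + 3·3.1416 + 2·78.0000 = 174.8496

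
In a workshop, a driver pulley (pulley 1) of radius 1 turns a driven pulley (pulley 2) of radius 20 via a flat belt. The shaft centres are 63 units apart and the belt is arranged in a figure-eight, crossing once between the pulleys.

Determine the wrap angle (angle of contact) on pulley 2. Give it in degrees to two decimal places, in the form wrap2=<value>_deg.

crossed belt: β = asin((r1+r2)/C) = asin(21/63) = 19.4712°
wrap1 = wrap2 = π + 2β = 218.9424°

wrap2=218.94_deg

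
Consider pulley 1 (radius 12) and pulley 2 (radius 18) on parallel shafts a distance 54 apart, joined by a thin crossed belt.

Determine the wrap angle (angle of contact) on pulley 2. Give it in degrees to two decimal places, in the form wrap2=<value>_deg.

wrap2=247.50_deg

crossed belt: β = asin((r1+r2)/C) = asin(30/54) = 33.7490°
wrap1 = wrap2 = π + 2β = 247.4980°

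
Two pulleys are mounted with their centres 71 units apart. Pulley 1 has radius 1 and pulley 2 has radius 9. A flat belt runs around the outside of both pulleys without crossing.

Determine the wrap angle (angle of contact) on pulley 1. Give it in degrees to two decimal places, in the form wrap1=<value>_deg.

open belt: β = asin((r2−r1)/C) = asin(8/71) = 6.4696°
wrap1 = π − 2β = 167.0608°
wrap2 = π + 2β = 192.9392°

wrap1=167.06_deg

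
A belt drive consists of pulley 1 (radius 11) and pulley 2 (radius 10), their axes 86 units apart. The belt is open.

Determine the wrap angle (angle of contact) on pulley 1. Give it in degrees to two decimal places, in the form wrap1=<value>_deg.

open belt: β = asin((r2−r1)/C) = asin(-1/86) = -0.6662°
wrap1 = π − 2β = 181.3325°
wrap2 = π + 2β = 178.6675°

wrap1=181.33_deg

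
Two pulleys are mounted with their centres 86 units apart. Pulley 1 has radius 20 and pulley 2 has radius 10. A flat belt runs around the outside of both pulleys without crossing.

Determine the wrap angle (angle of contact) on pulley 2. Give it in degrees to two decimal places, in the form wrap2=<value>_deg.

wrap2=166.65_deg

open belt: β = asin((r2−r1)/C) = asin(-10/86) = -6.6774°
wrap1 = π − 2β = 193.3548°
wrap2 = π + 2β = 166.6452°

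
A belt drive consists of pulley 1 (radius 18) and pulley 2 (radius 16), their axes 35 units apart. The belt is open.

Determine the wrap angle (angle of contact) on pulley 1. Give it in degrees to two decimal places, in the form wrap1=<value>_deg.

wrap1=186.55_deg

open belt: β = asin((r2−r1)/C) = asin(-2/35) = -3.2758°
wrap1 = π − 2β = 186.5517°
wrap2 = π + 2β = 173.4483°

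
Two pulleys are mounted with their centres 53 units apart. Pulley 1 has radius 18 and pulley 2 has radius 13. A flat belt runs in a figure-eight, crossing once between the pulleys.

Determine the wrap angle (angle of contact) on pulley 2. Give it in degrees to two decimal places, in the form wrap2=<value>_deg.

crossed belt: β = asin((r1+r2)/C) = asin(31/53) = 35.7963°
wrap1 = wrap2 = π + 2β = 251.5927°

wrap2=251.59_deg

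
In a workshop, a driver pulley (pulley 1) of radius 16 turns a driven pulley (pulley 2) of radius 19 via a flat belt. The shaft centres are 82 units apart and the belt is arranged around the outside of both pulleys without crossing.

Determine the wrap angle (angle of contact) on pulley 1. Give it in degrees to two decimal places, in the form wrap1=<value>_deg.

wrap1=175.81_deg

open belt: β = asin((r2−r1)/C) = asin(3/82) = 2.0967°
wrap1 = π − 2β = 175.8067°
wrap2 = π + 2β = 184.1933°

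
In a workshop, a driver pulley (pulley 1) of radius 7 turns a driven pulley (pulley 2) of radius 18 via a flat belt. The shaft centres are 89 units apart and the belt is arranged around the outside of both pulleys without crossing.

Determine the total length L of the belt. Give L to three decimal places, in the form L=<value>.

open belt: β = asin((r2−r1)/C) = asin(11/89) = 7.0997°
wrap1 = π − 2β = 165.8007°
wrap2 = π + 2β = 194.1993°
tangent length = C·cosβ = 88.3176
L = r1·wrap1 + r2·wrap2 + 2·C·cosβ = 7·2.8938 + 18·3.3894 + 2·88.3176 = 257.9011

L=257.901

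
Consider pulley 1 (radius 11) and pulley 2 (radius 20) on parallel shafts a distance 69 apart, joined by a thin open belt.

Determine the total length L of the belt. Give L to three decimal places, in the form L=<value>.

open belt: β = asin((r2−r1)/C) = asin(9/69) = 7.4947°
wrap1 = π − 2β = 165.0106°
wrap2 = π + 2β = 194.9894°
tangent length = C·cosβ = 68.4105
L = r1·wrap1 + r2·wrap2 + 2·C·cosβ = 11·2.8800 + 20·3.4032 + 2·68.4105 = 236.5650

L=236.565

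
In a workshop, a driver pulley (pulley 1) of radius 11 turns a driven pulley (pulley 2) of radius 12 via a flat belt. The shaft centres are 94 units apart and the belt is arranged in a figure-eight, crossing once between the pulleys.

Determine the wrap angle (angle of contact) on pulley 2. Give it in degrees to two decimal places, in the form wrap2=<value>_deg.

crossed belt: β = asin((r1+r2)/C) = asin(23/94) = 14.1630°
wrap1 = wrap2 = π + 2β = 208.3259°

wrap2=208.33_deg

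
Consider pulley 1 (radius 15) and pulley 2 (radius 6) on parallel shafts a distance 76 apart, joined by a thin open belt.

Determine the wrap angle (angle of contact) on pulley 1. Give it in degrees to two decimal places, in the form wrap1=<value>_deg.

wrap1=193.60_deg

open belt: β = asin((r2−r1)/C) = asin(-9/76) = -6.8010°
wrap1 = π − 2β = 193.6020°
wrap2 = π + 2β = 166.3980°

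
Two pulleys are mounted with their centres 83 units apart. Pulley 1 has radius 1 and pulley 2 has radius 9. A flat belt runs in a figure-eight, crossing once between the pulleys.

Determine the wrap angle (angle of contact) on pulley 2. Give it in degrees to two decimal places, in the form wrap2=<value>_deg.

crossed belt: β = asin((r1+r2)/C) = asin(10/83) = 6.9199°
wrap1 = wrap2 = π + 2β = 193.8398°

wrap2=193.84_deg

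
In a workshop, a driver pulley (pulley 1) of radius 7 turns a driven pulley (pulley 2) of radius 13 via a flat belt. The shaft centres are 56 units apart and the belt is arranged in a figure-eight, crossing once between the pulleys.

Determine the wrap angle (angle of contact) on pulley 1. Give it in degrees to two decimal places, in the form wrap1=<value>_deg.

crossed belt: β = asin((r1+r2)/C) = asin(20/56) = 20.9248°
wrap1 = wrap2 = π + 2β = 221.8497°

wrap1=221.85_deg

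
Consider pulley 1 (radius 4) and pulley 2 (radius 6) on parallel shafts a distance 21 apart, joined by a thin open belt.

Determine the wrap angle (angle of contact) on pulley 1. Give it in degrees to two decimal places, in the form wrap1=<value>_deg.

open belt: β = asin((r2−r1)/C) = asin(2/21) = 5.4650°
wrap1 = π − 2β = 169.0700°
wrap2 = π + 2β = 190.9300°

wrap1=169.07_deg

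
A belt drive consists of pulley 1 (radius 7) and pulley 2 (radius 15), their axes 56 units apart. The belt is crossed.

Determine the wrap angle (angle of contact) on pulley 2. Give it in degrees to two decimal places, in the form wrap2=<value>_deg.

wrap2=226.26_deg

crossed belt: β = asin((r1+r2)/C) = asin(22/56) = 23.1324°
wrap1 = wrap2 = π + 2β = 226.2648°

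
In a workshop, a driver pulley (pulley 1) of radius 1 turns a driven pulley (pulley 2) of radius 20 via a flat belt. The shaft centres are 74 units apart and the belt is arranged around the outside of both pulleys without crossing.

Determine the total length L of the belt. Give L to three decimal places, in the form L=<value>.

open belt: β = asin((r2−r1)/C) = asin(19/74) = 14.8777°
wrap1 = π − 2β = 150.2446°
wrap2 = π + 2β = 209.7554°
tangent length = C·cosβ = 71.5192
L = r1·wrap1 + r2·wrap2 + 2·C·cosβ = 1·2.6223 + 20·3.6609 + 2·71.5192 = 218.8792

L=218.879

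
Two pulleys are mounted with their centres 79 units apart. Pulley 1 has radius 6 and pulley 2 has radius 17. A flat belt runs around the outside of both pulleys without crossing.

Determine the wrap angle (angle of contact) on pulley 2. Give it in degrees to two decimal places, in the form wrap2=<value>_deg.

wrap2=196.01_deg

open belt: β = asin((r2−r1)/C) = asin(11/79) = 8.0039°
wrap1 = π − 2β = 163.9922°
wrap2 = π + 2β = 196.0078°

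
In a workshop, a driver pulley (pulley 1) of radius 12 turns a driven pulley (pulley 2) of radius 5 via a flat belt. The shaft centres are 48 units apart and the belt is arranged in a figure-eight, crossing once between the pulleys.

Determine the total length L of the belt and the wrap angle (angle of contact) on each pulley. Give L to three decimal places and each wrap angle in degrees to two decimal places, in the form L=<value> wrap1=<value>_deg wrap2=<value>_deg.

crossed belt: β = asin((r1+r2)/C) = asin(17/48) = 20.7424°
wrap1 = wrap2 = π + 2β = 221.4848°
tangent length = C·cosβ = 44.8888
L = (r1+r2)·wrap + 2·C·cosβ = 17·3.8656 + 2·44.8888 = 155.4934

L=155.493 wrap1=221.48_deg wrap2=221.48_deg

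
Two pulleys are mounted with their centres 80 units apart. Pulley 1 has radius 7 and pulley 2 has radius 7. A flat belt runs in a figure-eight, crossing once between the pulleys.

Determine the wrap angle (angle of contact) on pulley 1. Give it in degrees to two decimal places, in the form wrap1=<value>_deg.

wrap1=200.16_deg

crossed belt: β = asin((r1+r2)/C) = asin(14/80) = 10.0787°
wrap1 = wrap2 = π + 2β = 200.1573°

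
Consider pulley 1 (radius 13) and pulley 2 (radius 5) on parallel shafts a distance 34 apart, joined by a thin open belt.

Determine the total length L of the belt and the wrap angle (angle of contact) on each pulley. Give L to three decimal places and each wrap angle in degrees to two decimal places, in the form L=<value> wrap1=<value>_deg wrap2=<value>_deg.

L=126.440 wrap1=207.22_deg wrap2=152.78_deg

open belt: β = asin((r2−r1)/C) = asin(-8/34) = -13.6090°
wrap1 = π − 2β = 207.2179°
wrap2 = π + 2β = 152.7821°
tangent length = C·cosβ = 33.0454
L = r1·wrap1 + r2·wrap2 + 2·C·cosβ = 13·3.6166 + 5·2.6666 + 2·33.0454 = 126.4399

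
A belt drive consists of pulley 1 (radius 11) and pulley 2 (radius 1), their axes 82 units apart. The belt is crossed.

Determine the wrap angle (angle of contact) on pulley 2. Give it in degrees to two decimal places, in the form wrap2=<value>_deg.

crossed belt: β = asin((r1+r2)/C) = asin(12/82) = 8.4150°
wrap1 = wrap2 = π + 2β = 196.8299°

wrap2=196.83_deg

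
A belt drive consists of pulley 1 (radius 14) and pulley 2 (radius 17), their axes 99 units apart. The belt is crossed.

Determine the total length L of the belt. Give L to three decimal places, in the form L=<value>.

crossed belt: β = asin((r1+r2)/C) = asin(31/99) = 18.2480°
wrap1 = wrap2 = π + 2β = 216.4961°
tangent length = C·cosβ = 94.0213
L = (r1+r2)·wrap + 2·C·cosβ = 31·3.7786 + 2·94.0213 = 305.1782

L=305.178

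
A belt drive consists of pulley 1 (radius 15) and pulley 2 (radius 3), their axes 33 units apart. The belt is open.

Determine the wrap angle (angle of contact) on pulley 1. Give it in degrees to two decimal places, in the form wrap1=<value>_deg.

open belt: β = asin((r2−r1)/C) = asin(-12/33) = -21.3237°
wrap1 = π − 2β = 222.6474°
wrap2 = π + 2β = 137.3526°

wrap1=222.65_deg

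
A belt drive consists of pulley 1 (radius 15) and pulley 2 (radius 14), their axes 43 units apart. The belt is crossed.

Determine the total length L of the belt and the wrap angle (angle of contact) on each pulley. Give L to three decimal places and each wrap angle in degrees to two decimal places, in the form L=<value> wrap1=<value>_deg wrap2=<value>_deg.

L=197.534 wrap1=264.82_deg wrap2=264.82_deg

crossed belt: β = asin((r1+r2)/C) = asin(29/43) = 42.4090°
wrap1 = wrap2 = π + 2β = 264.8180°
tangent length = C·cosβ = 31.7490
L = (r1+r2)·wrap + 2·C·cosβ = 29·4.6219 + 2·31.7490 = 197.5345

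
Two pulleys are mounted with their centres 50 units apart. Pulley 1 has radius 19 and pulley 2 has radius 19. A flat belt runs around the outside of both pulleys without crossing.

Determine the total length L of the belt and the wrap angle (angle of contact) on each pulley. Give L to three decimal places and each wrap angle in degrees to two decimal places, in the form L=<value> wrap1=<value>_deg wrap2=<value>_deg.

open belt: β = asin((r2−r1)/C) = asin(0/50) = 0.0000°
wrap1 = π − 2β = 180.0000°
wrap2 = π + 2β = 180.0000°
tangent length = C·cosβ = 50.0000
L = r1·wrap1 + r2·wrap2 + 2·C·cosβ = 19·3.1416 + 19·3.1416 + 2·50.0000 = 219.3805

L=219.381 wrap1=180.00_deg wrap2=180.00_deg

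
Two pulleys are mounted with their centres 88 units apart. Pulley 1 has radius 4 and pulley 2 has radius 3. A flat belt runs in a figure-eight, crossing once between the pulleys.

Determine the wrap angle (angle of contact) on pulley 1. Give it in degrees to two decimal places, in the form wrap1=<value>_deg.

wrap1=189.12_deg

crossed belt: β = asin((r1+r2)/C) = asin(7/88) = 4.5624°
wrap1 = wrap2 = π + 2β = 189.1249°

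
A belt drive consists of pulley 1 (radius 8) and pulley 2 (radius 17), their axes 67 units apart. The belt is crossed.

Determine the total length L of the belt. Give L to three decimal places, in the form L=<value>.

L=221.981

crossed belt: β = asin((r1+r2)/C) = asin(25/67) = 21.9090°
wrap1 = wrap2 = π + 2β = 223.8181°
tangent length = C·cosβ = 62.1611
L = (r1+r2)·wrap + 2·C·cosβ = 25·3.9064 + 2·62.1611 = 221.9812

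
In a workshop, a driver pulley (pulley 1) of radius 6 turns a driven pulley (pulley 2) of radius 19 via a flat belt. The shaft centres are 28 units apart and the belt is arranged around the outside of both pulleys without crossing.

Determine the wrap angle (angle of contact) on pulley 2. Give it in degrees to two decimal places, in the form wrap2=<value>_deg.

open belt: β = asin((r2−r1)/C) = asin(13/28) = 27.6640°
wrap1 = π − 2β = 124.6720°
wrap2 = π + 2β = 235.3280°

wrap2=235.33_deg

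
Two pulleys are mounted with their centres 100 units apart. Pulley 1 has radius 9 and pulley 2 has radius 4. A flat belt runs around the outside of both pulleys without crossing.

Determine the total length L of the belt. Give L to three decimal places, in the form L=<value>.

L=241.091

open belt: β = asin((r2−r1)/C) = asin(-5/100) = -2.8660°
wrap1 = π − 2β = 185.7320°
wrap2 = π + 2β = 174.2680°
tangent length = C·cosβ = 99.8749
L = r1·wrap1 + r2·wrap2 + 2·C·cosβ = 9·3.2416 + 4·3.0416 + 2·99.8749 = 241.0908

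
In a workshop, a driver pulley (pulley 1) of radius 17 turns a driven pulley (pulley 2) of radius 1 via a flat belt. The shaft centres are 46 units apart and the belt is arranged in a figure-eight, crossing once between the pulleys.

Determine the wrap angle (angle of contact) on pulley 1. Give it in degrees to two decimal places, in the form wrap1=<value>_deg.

wrap1=226.07_deg

crossed belt: β = asin((r1+r2)/C) = asin(18/46) = 23.0357°
wrap1 = wrap2 = π + 2β = 226.0714°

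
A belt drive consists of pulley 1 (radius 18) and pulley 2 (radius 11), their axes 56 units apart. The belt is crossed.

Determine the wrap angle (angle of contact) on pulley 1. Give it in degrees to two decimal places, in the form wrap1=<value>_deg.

crossed belt: β = asin((r1+r2)/C) = asin(29/56) = 31.1886°
wrap1 = wrap2 = π + 2β = 242.3772°

wrap1=242.38_deg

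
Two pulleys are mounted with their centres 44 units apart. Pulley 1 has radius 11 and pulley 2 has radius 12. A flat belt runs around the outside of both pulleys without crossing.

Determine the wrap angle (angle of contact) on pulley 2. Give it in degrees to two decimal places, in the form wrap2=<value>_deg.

wrap2=182.60_deg

open belt: β = asin((r2−r1)/C) = asin(1/44) = 1.3023°
wrap1 = π − 2β = 177.3954°
wrap2 = π + 2β = 182.6046°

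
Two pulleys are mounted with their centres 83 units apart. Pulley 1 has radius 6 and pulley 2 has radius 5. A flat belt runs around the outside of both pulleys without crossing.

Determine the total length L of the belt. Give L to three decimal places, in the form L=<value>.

L=200.570

open belt: β = asin((r2−r1)/C) = asin(-1/83) = -0.6903°
wrap1 = π − 2β = 181.3807°
wrap2 = π + 2β = 178.6193°
tangent length = C·cosβ = 82.9940
L = r1·wrap1 + r2·wrap2 + 2·C·cosβ = 6·3.1657 + 5·3.1175 + 2·82.9940 = 200.5696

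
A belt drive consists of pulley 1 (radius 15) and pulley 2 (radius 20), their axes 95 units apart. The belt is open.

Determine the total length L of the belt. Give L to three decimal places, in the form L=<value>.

L=300.219

open belt: β = asin((r2−r1)/C) = asin(5/95) = 3.0170°
wrap1 = π − 2β = 173.9661°
wrap2 = π + 2β = 186.0339°
tangent length = C·cosβ = 94.8683
L = r1·wrap1 + r2·wrap2 + 2·C·cosβ = 15·3.0363 + 20·3.2469 + 2·94.8683 = 300.2190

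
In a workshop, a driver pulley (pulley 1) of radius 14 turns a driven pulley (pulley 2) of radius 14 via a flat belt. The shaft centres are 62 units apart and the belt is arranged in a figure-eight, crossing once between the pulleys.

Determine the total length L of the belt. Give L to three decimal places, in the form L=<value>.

crossed belt: β = asin((r1+r2)/C) = asin(28/62) = 26.8472°
wrap1 = wrap2 = π + 2β = 233.6944°
tangent length = C·cosβ = 55.3173
L = (r1+r2)·wrap + 2·C·cosβ = 28·4.0787 + 2·55.3173 = 224.8392

L=224.839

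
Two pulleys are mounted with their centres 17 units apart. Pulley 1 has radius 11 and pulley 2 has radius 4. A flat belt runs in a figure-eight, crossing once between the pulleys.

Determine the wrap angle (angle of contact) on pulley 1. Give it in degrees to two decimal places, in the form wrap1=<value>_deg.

crossed belt: β = asin((r1+r2)/C) = asin(15/17) = 61.9275°
wrap1 = wrap2 = π + 2β = 303.8550°

wrap1=303.86_deg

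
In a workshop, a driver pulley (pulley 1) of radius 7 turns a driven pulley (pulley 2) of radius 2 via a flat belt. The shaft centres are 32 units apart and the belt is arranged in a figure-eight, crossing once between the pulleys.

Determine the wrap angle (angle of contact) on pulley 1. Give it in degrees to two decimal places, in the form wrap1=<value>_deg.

wrap1=212.67_deg

crossed belt: β = asin((r1+r2)/C) = asin(9/32) = 16.3348°
wrap1 = wrap2 = π + 2β = 212.6696°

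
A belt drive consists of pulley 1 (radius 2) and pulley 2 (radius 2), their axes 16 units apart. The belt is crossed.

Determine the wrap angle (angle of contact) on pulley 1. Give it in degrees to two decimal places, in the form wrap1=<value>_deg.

wrap1=208.96_deg

crossed belt: β = asin((r1+r2)/C) = asin(4/16) = 14.4775°
wrap1 = wrap2 = π + 2β = 208.9550°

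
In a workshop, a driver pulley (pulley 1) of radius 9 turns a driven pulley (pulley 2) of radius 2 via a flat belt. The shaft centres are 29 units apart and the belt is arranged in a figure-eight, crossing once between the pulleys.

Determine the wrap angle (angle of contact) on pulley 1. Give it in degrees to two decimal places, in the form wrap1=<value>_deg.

crossed belt: β = asin((r1+r2)/C) = asin(11/29) = 22.2910°
wrap1 = wrap2 = π + 2β = 224.5819°

wrap1=224.58_deg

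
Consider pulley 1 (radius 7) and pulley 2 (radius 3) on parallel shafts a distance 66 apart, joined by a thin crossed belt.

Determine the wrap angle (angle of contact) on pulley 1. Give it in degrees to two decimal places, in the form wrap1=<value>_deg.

crossed belt: β = asin((r1+r2)/C) = asin(10/66) = 8.7147°
wrap1 = wrap2 = π + 2β = 197.4295°

wrap1=197.43_deg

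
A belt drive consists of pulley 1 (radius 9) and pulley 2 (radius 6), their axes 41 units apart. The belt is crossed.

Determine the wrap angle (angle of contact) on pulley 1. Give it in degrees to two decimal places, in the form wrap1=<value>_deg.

wrap1=222.92_deg

crossed belt: β = asin((r1+r2)/C) = asin(15/41) = 21.4601°
wrap1 = wrap2 = π + 2β = 222.9203°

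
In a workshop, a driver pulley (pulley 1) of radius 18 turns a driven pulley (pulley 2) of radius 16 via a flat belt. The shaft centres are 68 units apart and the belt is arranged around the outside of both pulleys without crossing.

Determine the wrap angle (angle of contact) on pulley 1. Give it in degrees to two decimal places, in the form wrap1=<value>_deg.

wrap1=183.37_deg

open belt: β = asin((r2−r1)/C) = asin(-2/68) = -1.6854°
wrap1 = π − 2β = 183.3708°
wrap2 = π + 2β = 176.6292°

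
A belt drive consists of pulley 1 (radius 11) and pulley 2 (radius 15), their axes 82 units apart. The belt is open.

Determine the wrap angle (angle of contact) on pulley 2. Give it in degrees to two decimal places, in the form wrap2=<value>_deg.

wrap2=185.59_deg

open belt: β = asin((r2−r1)/C) = asin(4/82) = 2.7960°
wrap1 = π − 2β = 174.4079°
wrap2 = π + 2β = 185.5921°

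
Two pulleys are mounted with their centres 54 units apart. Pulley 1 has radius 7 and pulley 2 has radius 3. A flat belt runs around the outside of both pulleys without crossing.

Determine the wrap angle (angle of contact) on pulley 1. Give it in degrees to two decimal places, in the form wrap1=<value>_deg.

open belt: β = asin((r2−r1)/C) = asin(-4/54) = -4.2480°
wrap1 = π − 2β = 188.4960°
wrap2 = π + 2β = 171.5040°

wrap1=188.50_deg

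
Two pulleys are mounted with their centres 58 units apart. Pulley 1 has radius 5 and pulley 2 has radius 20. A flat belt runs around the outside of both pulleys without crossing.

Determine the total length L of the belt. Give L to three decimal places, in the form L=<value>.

L=198.441

open belt: β = asin((r2−r1)/C) = asin(15/58) = 14.9882°
wrap1 = π − 2β = 150.0235°
wrap2 = π + 2β = 209.9765°
tangent length = C·cosβ = 56.0268
L = r1·wrap1 + r2·wrap2 + 2·C·cosβ = 5·2.6184 + 20·3.6648 + 2·56.0268 = 198.4412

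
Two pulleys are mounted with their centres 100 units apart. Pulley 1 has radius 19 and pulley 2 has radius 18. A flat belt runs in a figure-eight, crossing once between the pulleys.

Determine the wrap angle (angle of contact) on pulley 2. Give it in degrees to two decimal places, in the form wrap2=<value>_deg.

wrap2=223.43_deg

crossed belt: β = asin((r1+r2)/C) = asin(37/100) = 21.7156°
wrap1 = wrap2 = π + 2β = 223.4312°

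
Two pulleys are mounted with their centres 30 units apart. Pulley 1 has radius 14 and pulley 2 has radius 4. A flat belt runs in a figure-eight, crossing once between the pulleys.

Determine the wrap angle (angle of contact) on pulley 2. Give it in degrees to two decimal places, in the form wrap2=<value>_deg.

wrap2=253.74_deg

crossed belt: β = asin((r1+r2)/C) = asin(18/30) = 36.8699°
wrap1 = wrap2 = π + 2β = 253.7398°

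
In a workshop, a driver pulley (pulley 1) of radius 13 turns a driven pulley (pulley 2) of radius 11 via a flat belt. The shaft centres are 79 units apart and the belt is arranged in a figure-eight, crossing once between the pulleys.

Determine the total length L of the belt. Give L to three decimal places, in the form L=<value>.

crossed belt: β = asin((r1+r2)/C) = asin(24/79) = 17.6858°
wrap1 = wrap2 = π + 2β = 215.3717°
tangent length = C·cosβ = 75.2662
L = (r1+r2)·wrap + 2·C·cosβ = 24·3.7589 + 2·75.2662 = 240.7471

L=240.747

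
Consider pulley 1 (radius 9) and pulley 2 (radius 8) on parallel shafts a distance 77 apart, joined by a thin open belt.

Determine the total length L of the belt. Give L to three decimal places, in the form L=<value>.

open belt: β = asin((r2−r1)/C) = asin(-1/77) = -0.7441°
wrap1 = π − 2β = 181.4882°
wrap2 = π + 2β = 178.5118°
tangent length = C·cosβ = 76.9935
L = r1·wrap1 + r2·wrap2 + 2·C·cosβ = 9·3.1676 + 8·3.1156 + 2·76.9935 = 207.4201

L=207.420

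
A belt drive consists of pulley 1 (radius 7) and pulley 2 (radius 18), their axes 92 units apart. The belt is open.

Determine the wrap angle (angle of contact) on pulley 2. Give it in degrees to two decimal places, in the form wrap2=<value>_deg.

open belt: β = asin((r2−r1)/C) = asin(11/92) = 6.8670°
wrap1 = π − 2β = 166.2660°
wrap2 = π + 2β = 193.7340°

wrap2=193.73_deg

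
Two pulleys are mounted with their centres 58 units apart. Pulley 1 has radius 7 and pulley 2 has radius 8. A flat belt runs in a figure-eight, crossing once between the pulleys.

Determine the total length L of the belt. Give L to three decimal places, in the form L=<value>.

L=167.025

crossed belt: β = asin((r1+r2)/C) = asin(15/58) = 14.9882°
wrap1 = wrap2 = π + 2β = 209.9765°
tangent length = C·cosβ = 56.0268
L = (r1+r2)·wrap + 2·C·cosβ = 15·3.6648 + 2·56.0268 = 167.0253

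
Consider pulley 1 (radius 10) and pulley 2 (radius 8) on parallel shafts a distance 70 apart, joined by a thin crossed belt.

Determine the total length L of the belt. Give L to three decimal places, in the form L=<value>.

L=201.203

crossed belt: β = asin((r1+r2)/C) = asin(18/70) = 14.9006°
wrap1 = wrap2 = π + 2β = 209.8012°
tangent length = C·cosβ = 67.6461
L = (r1+r2)·wrap + 2·C·cosβ = 18·3.6617 + 2·67.6461 = 201.2033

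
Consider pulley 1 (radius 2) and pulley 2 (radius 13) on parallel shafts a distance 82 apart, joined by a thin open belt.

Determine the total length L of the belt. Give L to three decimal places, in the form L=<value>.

open belt: β = asin((r2−r1)/C) = asin(11/82) = 7.7093°
wrap1 = π − 2β = 164.5815°
wrap2 = π + 2β = 195.4185°
tangent length = C·cosβ = 81.2588
L = r1·wrap1 + r2·wrap2 + 2·C·cosβ = 2·2.8725 + 13·3.4107 + 2·81.2588 = 212.6017

L=212.602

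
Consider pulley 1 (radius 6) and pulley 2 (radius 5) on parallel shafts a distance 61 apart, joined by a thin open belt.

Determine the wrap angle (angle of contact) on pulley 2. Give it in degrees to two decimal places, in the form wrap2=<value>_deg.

open belt: β = asin((r2−r1)/C) = asin(-1/61) = -0.9393°
wrap1 = π − 2β = 181.8786°
wrap2 = π + 2β = 178.1214°

wrap2=178.12_deg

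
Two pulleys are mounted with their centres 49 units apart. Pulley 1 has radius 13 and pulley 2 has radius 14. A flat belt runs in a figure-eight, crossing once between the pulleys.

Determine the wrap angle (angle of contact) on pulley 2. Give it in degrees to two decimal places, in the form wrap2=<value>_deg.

crossed belt: β = asin((r1+r2)/C) = asin(27/49) = 33.4370°
wrap1 = wrap2 = π + 2β = 246.8741°

wrap2=246.87_deg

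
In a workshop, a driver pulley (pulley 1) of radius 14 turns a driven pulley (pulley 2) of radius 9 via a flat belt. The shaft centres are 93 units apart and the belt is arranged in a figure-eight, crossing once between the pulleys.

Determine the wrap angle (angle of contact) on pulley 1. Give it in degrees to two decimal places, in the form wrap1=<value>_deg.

wrap1=208.64_deg

crossed belt: β = asin((r1+r2)/C) = asin(23/93) = 14.3185°
wrap1 = wrap2 = π + 2β = 208.6370°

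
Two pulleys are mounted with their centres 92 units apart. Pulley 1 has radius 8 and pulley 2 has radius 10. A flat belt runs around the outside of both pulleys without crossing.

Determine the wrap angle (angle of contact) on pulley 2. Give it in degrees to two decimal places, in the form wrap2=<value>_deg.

open belt: β = asin((r2−r1)/C) = asin(2/92) = 1.2457°
wrap1 = π − 2β = 177.5087°
wrap2 = π + 2β = 182.4913°

wrap2=182.49_deg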